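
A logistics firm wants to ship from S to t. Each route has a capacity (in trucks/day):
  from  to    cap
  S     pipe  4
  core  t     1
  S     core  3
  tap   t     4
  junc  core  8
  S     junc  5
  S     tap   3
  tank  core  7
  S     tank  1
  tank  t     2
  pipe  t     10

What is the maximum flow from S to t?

Augment S→tank→t: bottleneck 1. Total 1.
Augment S→tap→t: bottleneck 3. Total 4.
Augment S→core→t: bottleneck 1. Total 5.
Augment S→pipe→t: bottleneck 4. Total 9.
No augmenting path remains in the residual graph.

9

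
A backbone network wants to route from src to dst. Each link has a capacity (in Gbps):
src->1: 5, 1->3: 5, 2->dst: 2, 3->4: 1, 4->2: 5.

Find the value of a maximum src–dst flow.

1

Augment src->1->3->4->2->dst: bottleneck 1. Total 1.
No augmenting path remains in the residual graph.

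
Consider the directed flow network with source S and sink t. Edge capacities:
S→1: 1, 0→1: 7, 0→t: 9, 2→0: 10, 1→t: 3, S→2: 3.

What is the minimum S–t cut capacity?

4

Max flow = 4 (via 2 augmenting paths).
In the residual at optimum, the set reachable from S is {S}.
Cut edges: S→2 (cap 3), S→1 (cap 1). Sum = 4.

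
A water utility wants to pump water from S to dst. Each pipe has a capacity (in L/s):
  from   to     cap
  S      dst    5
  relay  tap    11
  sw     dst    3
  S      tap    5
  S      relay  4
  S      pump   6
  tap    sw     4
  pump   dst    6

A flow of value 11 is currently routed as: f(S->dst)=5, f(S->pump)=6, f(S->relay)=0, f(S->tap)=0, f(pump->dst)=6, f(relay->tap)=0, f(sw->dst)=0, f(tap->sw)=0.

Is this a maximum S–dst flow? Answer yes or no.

Residual path S->tap->sw->dst has bottleneck 3 > 0.
Pushing 3 along it raises the flow to 14, so the given flow is not maximum.

No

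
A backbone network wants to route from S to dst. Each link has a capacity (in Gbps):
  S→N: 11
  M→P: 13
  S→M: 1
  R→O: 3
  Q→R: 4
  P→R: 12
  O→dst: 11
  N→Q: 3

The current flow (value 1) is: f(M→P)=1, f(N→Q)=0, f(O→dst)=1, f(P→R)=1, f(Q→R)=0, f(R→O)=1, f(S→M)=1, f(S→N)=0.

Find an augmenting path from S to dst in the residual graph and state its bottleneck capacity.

S→N→Q→R→O→dst, bottleneck 2

Residual along S→N→Q→R→O→dst: S→N: 11, N→Q: 3, Q→R: 4, R→O: 2, O→dst: 10.
Bottleneck = min = 2.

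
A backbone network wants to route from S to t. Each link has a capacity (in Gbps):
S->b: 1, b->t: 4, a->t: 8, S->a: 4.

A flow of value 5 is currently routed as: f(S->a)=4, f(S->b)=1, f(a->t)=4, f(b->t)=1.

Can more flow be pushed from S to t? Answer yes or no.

No

Residual reachable from S: {S}; t is not reachable.
Saturated cut: S->b, S->a with total capacity 5 = current flow value. Flow is maximum.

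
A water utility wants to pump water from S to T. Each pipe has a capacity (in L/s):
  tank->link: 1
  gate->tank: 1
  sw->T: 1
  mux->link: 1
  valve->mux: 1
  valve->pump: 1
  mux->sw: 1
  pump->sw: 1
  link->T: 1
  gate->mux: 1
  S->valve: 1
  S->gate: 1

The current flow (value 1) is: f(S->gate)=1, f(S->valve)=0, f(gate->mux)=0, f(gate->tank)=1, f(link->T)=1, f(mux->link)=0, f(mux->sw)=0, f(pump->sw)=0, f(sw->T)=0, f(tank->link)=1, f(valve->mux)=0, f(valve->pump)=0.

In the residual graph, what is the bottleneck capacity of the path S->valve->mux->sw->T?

Residual capacities along the path: S->valve: 1, valve->mux: 1, mux->sw: 1, sw->T: 1.
Minimum is 1.

1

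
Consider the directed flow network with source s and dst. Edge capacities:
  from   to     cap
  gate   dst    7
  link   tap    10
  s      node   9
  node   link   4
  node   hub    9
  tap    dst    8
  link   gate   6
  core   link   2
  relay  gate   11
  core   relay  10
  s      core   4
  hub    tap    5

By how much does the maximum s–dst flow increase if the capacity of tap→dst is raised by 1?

0

Original max flow = 13.
Edge tap→dst does not cross the min cut (source side {s}), so extra capacity there cannot help.
New max flow = 13. Increase = 0.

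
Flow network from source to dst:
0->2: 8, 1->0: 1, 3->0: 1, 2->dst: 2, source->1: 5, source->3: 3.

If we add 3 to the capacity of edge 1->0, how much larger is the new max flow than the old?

0

Original max flow = 2.
Even with extra capacity on 1->0, another cut of capacity 2 remains binding.
New max flow = 2. Increase = 0.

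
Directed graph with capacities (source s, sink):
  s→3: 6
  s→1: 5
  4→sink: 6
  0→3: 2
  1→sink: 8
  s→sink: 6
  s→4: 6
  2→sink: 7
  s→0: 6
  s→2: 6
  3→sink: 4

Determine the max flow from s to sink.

Augment s→sink: bottleneck 6. Total 6.
Augment s→2→sink: bottleneck 6. Total 12.
Augment s→4→sink: bottleneck 6. Total 18.
Augment s→1→sink: bottleneck 5. Total 23.
Augment s→3→sink: bottleneck 4. Total 27.
No augmenting path remains in the residual graph.

27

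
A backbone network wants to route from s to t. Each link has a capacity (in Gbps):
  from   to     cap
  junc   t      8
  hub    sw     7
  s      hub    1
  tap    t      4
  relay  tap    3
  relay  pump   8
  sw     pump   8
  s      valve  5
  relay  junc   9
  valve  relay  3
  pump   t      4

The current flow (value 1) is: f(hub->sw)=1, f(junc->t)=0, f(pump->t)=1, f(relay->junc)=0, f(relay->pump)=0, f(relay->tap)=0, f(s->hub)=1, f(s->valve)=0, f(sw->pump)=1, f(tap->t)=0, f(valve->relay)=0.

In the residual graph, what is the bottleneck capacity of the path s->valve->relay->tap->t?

3

Residual capacities along the path: s->valve: 5, valve->relay: 3, relay->tap: 3, tap->t: 4.
Minimum is 3.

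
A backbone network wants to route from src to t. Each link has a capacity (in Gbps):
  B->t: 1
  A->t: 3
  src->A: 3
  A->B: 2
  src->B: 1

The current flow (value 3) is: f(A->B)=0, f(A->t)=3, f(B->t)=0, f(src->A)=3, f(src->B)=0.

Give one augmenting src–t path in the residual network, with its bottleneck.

src->B->t, bottleneck 1

Residual along src->B->t: src->B: 1, B->t: 1.
Bottleneck = min = 1.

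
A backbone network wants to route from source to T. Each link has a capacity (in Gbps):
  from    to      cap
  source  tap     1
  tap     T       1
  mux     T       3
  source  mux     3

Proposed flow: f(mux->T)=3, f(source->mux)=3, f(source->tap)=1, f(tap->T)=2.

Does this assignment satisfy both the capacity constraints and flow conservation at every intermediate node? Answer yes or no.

Capacity violated on tap->T: flow 2 > capacity 1.

No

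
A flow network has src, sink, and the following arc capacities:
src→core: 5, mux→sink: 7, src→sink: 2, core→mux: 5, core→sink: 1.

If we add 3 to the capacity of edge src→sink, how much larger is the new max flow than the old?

Original max flow = 7.
After raising cap(src→sink), augmenting paths through that edge carry 3 more units.
New max flow = 10. Increase = 3.

3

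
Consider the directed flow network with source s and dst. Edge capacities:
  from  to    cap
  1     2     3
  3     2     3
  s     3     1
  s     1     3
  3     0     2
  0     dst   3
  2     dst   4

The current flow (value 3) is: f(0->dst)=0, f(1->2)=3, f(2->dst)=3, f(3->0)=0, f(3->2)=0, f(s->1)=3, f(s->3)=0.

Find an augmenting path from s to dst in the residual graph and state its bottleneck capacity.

Residual along s->3->2->dst: s->3: 1, 3->2: 3, 2->dst: 1.
Bottleneck = min = 1.

s->3->2->dst, bottleneck 1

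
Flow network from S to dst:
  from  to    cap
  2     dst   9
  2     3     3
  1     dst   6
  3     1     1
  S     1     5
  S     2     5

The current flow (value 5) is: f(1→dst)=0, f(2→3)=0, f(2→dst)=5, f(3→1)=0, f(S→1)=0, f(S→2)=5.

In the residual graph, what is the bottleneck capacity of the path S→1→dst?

5

Residual capacities along the path: S→1: 5, 1→dst: 6.
Minimum is 5.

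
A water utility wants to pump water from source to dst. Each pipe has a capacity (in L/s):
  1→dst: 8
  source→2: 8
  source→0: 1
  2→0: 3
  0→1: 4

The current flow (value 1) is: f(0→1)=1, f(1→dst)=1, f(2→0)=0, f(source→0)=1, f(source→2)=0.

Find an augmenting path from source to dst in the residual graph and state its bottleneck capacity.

Residual along source→2→0→1→dst: source→2: 8, 2→0: 3, 0→1: 3, 1→dst: 7.
Bottleneck = min = 3.

source→2→0→1→dst, bottleneck 3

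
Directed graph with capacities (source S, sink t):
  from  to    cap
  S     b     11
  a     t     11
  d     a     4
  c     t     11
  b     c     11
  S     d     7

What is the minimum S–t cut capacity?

Max flow = 15 (via 2 augmenting paths).
In the residual at optimum, the set reachable from S is {S, d}.
Cut edges: d->a (cap 4), S->b (cap 11). Sum = 15.

15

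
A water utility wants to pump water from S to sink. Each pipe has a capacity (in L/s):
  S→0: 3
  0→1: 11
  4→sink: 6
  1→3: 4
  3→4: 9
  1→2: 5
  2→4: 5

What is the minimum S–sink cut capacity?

Max flow = 3 (via 1 augmenting path).
In the residual at optimum, the set reachable from S is {S}.
Cut edges: S→0 (cap 3). Sum = 3.

3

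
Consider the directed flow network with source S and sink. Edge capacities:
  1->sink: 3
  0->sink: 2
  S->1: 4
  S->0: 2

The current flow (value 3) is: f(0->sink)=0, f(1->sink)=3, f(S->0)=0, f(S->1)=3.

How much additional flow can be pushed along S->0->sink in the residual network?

2

Residual capacities along the path: S->0: 2, 0->sink: 2.
Minimum is 2.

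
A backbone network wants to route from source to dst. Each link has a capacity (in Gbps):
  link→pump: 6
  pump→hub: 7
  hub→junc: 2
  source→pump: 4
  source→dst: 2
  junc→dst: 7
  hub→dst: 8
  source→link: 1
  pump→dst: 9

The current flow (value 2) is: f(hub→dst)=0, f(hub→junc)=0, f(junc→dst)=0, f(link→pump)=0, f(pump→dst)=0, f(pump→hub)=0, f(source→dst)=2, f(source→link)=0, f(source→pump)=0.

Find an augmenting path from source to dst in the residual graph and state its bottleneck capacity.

source→pump→dst, bottleneck 4

Residual along source→pump→dst: source→pump: 4, pump→dst: 9.
Bottleneck = min = 4.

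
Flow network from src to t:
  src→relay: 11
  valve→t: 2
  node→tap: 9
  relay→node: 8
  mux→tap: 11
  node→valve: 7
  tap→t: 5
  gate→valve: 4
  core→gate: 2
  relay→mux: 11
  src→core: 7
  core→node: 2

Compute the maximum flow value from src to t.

7

Augment src→relay→mux→tap→t: bottleneck 5. Total 5.
Augment src→relay→node→valve→t: bottleneck 2. Total 7.
No augmenting path remains in the residual graph.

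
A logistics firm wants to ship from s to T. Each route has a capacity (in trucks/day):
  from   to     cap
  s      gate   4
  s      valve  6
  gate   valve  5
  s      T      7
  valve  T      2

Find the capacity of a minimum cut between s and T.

Max flow = 9 (via 2 augmenting paths).
In the residual at optimum, the set reachable from s is {gate, s, valve}.
Cut edges: s→T (cap 7), valve→T (cap 2). Sum = 9.

9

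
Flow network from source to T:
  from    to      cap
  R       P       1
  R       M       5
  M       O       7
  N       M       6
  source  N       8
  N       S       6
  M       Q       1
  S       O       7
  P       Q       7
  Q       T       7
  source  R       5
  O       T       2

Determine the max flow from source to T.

4

Augment source→N→S→O→T: bottleneck 2. Total 2.
Augment source→N→M→Q→T: bottleneck 1. Total 3.
Augment source→R→P→Q→T: bottleneck 1. Total 4.
No augmenting path remains in the residual graph.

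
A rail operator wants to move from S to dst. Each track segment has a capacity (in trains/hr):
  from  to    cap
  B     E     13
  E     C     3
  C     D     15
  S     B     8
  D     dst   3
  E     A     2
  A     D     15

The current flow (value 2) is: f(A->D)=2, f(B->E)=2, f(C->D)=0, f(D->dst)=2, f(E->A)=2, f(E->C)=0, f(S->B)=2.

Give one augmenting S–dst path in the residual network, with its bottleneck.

S->B->E->C->D->dst, bottleneck 1

Residual along S->B->E->C->D->dst: S->B: 6, B->E: 11, E->C: 3, C->D: 15, D->dst: 1.
Bottleneck = min = 1.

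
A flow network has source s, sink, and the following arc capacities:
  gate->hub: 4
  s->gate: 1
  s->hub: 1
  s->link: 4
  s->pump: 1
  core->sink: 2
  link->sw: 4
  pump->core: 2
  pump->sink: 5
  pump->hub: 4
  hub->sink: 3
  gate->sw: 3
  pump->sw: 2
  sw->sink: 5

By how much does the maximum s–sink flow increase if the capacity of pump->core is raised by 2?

0

Original max flow = 7.
Edge pump->core does not cross the min cut (source side {s}), so extra capacity there cannot help.
New max flow = 7. Increase = 0.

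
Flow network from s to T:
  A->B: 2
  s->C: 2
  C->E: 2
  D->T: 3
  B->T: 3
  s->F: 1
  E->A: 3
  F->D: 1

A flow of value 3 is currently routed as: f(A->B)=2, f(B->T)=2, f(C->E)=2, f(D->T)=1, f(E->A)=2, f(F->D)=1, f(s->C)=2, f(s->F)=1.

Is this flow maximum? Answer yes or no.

Residual reachable from s: {s}; T is not reachable.
Saturated cut: s->F, s->C with total capacity 3 = current flow value. Flow is maximum.

Yes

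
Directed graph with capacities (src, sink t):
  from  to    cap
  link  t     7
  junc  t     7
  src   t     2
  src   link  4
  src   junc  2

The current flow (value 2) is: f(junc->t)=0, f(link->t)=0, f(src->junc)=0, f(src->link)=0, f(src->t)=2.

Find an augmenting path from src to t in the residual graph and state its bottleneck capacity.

src->link->t, bottleneck 4

Residual along src->link->t: src->link: 4, link->t: 7.
Bottleneck = min = 4.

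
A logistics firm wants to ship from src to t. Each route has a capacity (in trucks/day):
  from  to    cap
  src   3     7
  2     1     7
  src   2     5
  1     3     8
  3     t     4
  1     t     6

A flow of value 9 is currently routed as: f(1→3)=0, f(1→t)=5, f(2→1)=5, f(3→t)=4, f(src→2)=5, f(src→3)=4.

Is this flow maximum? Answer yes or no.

Residual reachable from src: {3, src}; t is not reachable.
Saturated cut: src→2, 3→t with total capacity 9 = current flow value. Flow is maximum.

Yes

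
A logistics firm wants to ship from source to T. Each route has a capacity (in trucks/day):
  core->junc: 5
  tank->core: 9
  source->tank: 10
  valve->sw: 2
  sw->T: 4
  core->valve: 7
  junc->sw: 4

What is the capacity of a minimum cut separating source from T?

4

Max flow = 4 (via 1 augmenting path).
In the residual at optimum, the set reachable from source is {core, junc, source, sw, tank, valve}.
Cut edges: sw->T (cap 4). Sum = 4.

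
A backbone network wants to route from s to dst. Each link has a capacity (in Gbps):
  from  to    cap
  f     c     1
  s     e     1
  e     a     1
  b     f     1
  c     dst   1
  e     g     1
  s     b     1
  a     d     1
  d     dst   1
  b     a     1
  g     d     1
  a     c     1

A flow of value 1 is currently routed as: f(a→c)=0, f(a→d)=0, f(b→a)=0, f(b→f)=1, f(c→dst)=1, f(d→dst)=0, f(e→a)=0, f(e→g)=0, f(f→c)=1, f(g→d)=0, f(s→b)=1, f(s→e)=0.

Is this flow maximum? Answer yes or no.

Residual path s→e→a→d→dst has bottleneck 1 > 0.
Pushing 1 along it raises the flow to 2, so the given flow is not maximum.

No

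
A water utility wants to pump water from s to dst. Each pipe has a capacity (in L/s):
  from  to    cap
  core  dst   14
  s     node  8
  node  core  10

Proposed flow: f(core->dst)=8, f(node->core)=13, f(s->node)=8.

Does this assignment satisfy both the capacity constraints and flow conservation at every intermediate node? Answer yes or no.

Capacity violated on node->core: flow 13 > capacity 10.

No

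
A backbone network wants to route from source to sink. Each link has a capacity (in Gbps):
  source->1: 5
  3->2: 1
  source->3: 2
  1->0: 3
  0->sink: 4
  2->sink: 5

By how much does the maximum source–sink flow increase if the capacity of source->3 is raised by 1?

Original max flow = 4.
Edge source->3 does not cross the min cut (source side {1, 3, source}), so extra capacity there cannot help.
New max flow = 4. Increase = 0.

0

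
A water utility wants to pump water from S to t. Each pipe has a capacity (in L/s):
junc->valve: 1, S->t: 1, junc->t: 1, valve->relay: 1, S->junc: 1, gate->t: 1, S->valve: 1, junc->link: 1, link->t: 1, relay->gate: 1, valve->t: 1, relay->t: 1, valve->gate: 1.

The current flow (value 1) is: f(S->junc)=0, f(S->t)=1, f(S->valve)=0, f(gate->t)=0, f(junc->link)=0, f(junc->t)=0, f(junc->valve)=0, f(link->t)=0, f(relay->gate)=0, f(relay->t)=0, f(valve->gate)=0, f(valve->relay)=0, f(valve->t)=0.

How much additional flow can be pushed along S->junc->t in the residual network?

1

Residual capacities along the path: S->junc: 1, junc->t: 1.
Minimum is 1.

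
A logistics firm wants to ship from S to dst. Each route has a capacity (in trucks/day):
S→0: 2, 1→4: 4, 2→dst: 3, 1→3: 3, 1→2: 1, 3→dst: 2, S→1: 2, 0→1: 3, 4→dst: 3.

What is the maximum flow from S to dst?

Augment S→1→3→dst: bottleneck 2. Total 2.
Augment S→0→1→2→dst: bottleneck 1. Total 3.
Augment S→0→1→4→dst: bottleneck 1. Total 4.
No augmenting path remains in the residual graph.

4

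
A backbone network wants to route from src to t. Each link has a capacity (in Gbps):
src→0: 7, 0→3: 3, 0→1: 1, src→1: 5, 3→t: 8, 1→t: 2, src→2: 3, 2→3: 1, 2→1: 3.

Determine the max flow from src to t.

Augment src→1→t: bottleneck 2. Total 2.
Augment src→0→3→t: bottleneck 3. Total 5.
Augment src→2→3→t: bottleneck 1. Total 6.
No augmenting path remains in the residual graph.

6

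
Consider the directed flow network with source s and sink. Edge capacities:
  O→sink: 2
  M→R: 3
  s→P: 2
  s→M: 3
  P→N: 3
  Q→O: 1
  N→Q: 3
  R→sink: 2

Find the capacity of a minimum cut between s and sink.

3

Max flow = 3 (via 2 augmenting paths).
In the residual at optimum, the set reachable from s is {M, N, P, Q, R, s}.
Cut edges: Q→O (cap 1), R→sink (cap 2). Sum = 3.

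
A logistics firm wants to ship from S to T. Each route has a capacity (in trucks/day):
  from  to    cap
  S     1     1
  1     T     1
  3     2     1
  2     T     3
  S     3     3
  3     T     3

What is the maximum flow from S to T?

Augment S→1→T: bottleneck 1. Total 1.
Augment S→3→T: bottleneck 3. Total 4.
No augmenting path remains in the residual graph.

4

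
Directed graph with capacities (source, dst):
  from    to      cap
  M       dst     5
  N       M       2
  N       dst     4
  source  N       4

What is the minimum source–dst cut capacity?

Max flow = 4 (via 1 augmenting path).
In the residual at optimum, the set reachable from source is {source}.
Cut edges: source→N (cap 4). Sum = 4.

4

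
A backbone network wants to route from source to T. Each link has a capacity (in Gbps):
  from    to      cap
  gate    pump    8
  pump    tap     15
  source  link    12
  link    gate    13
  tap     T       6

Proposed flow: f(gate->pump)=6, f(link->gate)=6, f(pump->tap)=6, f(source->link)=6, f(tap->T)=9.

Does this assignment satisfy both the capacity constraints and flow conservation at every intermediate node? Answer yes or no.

Capacity violated on tap->T: flow 9 > capacity 6.

No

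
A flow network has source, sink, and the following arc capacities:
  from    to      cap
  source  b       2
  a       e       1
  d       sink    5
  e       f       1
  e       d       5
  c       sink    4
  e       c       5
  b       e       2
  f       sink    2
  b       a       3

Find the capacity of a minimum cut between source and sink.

2

Max flow = 2 (via 2 augmenting paths).
In the residual at optimum, the set reachable from source is {source}.
Cut edges: source->b (cap 2). Sum = 2.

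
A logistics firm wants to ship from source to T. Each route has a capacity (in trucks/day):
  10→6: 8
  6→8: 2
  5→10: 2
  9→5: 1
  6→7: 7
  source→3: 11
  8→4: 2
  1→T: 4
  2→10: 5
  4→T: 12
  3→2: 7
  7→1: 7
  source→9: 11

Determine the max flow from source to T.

Augment source→3→2→10→6→8→4→T: bottleneck 2. Total 2.
Augment source→3→2→10→6→7→1→T: bottleneck 3. Total 5.
Augment source→9→5→10→6→7→1→T: bottleneck 1. Total 6.
No augmenting path remains in the residual graph.

6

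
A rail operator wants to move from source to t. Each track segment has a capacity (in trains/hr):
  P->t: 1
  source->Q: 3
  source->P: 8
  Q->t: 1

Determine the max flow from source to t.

2

Augment source->P->t: bottleneck 1. Total 1.
Augment source->Q->t: bottleneck 1. Total 2.
No augmenting path remains in the residual graph.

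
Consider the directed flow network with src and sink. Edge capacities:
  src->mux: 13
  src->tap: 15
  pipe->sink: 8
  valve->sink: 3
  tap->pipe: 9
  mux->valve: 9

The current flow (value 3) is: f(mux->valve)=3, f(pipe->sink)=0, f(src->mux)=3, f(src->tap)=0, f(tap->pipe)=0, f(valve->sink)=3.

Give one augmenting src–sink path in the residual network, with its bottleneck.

src->tap->pipe->sink, bottleneck 8

Residual along src->tap->pipe->sink: src->tap: 15, tap->pipe: 9, pipe->sink: 8.
Bottleneck = min = 8.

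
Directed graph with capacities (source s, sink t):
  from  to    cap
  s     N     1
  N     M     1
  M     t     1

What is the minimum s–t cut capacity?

Max flow = 1 (via 1 augmenting path).
In the residual at optimum, the set reachable from s is {s}.
Cut edges: s->N (cap 1). Sum = 1.

1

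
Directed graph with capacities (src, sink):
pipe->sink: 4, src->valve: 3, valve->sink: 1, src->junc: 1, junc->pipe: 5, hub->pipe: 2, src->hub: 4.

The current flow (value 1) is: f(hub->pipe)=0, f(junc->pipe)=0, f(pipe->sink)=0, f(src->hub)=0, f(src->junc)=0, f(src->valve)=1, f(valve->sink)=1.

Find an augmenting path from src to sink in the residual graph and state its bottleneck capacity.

src->hub->pipe->sink, bottleneck 2

Residual along src->hub->pipe->sink: src->hub: 4, hub->pipe: 2, pipe->sink: 4.
Bottleneck = min = 2.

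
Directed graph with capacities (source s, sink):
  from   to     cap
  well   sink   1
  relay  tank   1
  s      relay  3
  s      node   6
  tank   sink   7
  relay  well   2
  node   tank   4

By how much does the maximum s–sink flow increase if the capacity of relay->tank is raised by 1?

Original max flow = 6.
After raising cap(relay->tank), augmenting paths through that edge carry 1 more unit.
New max flow = 7. Increase = 1.

1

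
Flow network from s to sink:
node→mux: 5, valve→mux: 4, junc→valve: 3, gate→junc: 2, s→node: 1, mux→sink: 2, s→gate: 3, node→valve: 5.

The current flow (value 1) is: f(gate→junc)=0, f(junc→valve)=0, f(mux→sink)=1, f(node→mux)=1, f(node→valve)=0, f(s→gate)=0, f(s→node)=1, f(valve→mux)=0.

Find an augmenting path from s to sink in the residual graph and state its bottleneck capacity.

s→gate→junc→valve→mux→sink, bottleneck 1

Residual along s→gate→junc→valve→mux→sink: s→gate: 3, gate→junc: 2, junc→valve: 3, valve→mux: 4, mux→sink: 1.
Bottleneck = min = 1.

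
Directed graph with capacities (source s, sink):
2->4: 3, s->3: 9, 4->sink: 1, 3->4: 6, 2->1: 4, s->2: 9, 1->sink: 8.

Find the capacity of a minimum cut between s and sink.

Max flow = 5 (via 2 augmenting paths).
In the residual at optimum, the set reachable from s is {2, 3, 4, s}.
Cut edges: 2->1 (cap 4), 4->sink (cap 1). Sum = 5.

5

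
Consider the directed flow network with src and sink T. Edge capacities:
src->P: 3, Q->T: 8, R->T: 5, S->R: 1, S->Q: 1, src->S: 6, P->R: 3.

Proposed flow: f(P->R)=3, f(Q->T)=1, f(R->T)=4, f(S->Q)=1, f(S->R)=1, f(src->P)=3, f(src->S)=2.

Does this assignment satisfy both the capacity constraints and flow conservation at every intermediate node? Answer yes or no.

Yes

Every edge has 0 ≤ f(e) ≤ cap(e).
At each intermediate node, inflow equals outflow.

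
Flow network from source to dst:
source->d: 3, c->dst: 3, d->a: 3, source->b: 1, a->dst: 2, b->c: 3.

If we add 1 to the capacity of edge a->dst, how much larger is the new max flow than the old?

Original max flow = 3.
After raising cap(a->dst), augmenting paths through that edge carry 1 more unit.
New max flow = 4. Increase = 1.

1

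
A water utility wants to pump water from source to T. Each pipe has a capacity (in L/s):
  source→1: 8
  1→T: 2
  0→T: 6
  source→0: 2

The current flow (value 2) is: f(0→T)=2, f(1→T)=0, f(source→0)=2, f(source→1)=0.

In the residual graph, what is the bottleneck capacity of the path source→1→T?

2

Residual capacities along the path: source→1: 8, 1→T: 2.
Minimum is 2.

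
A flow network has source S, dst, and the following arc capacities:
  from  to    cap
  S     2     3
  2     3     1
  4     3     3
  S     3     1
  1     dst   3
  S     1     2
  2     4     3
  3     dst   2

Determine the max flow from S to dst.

Augment S→1→dst: bottleneck 2. Total 2.
Augment S→3→dst: bottleneck 1. Total 3.
Augment S→2→3→dst: bottleneck 1. Total 4.
No augmenting path remains in the residual graph.

4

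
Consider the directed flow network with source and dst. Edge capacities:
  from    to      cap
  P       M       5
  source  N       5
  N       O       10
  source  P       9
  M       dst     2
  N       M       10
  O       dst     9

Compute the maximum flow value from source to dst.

Augment source->P->M->dst: bottleneck 2. Total 2.
Augment source->N->O->dst: bottleneck 5. Total 7.
No augmenting path remains in the residual graph.

7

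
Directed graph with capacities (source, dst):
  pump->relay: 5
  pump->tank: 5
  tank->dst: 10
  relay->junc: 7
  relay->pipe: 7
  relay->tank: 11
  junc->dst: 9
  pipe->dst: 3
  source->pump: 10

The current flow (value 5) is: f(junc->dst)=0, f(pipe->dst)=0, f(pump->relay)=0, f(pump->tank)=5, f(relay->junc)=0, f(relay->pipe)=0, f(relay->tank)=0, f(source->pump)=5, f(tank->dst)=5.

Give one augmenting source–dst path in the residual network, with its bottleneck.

source->pump->relay->tank->dst, bottleneck 5

Residual along source->pump->relay->tank->dst: source->pump: 5, pump->relay: 5, relay->tank: 11, tank->dst: 5.
Bottleneck = min = 5.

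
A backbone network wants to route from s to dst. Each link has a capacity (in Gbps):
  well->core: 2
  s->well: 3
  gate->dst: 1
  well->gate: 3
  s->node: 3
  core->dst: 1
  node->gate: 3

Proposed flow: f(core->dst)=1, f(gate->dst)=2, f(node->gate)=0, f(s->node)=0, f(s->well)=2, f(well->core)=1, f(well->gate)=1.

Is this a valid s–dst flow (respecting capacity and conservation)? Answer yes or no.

Capacity violated on gate->dst: flow 2 > capacity 1.

No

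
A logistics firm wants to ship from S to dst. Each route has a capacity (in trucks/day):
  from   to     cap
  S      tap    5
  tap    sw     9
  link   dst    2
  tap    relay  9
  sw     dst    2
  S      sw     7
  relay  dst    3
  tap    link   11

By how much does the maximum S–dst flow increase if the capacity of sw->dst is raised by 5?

Original max flow = 7.
After raising cap(sw->dst), augmenting paths through that edge carry 5 more units.
New max flow = 12. Increase = 5.

5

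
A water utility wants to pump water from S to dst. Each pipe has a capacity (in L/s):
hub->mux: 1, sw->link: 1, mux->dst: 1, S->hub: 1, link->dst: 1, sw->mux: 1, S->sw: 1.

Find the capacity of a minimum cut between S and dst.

Max flow = 2 (via 2 augmenting paths).
In the residual at optimum, the set reachable from S is {S}.
Cut edges: S->sw (cap 1), S->hub (cap 1). Sum = 2.

2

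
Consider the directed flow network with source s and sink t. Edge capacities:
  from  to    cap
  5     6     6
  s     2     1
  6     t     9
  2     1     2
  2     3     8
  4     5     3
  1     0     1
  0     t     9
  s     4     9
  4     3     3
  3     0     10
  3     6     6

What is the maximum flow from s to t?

Augment s→2→1→0→t: bottleneck 1. Total 1.
Augment s→4→3→0→t: bottleneck 3. Total 4.
Augment s→4→5→6→t: bottleneck 3. Total 7.
No augmenting path remains in the residual graph.

7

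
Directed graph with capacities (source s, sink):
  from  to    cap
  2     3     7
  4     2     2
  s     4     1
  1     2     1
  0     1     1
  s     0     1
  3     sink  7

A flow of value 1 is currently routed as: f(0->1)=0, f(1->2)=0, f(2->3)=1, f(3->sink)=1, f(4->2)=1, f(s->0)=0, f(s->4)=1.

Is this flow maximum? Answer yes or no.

Residual path s->0->1->2->3->sink has bottleneck 1 > 0.
Pushing 1 along it raises the flow to 2, so the given flow is not maximum.

No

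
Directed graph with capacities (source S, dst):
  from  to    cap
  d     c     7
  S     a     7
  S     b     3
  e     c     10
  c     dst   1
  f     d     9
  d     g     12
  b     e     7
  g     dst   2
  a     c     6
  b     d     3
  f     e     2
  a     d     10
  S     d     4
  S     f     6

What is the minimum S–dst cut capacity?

Max flow = 3 (via 2 augmenting paths).
In the residual at optimum, the set reachable from S is {S, a, b, c, d, e, f, g}.
Cut edges: c→dst (cap 1), g→dst (cap 2). Sum = 3.

3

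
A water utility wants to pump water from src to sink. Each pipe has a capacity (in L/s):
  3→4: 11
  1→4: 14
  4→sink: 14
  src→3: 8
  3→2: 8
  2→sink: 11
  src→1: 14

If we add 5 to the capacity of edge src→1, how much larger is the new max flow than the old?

0

Original max flow = 22.
Even with extra capacity on src→1, another cut of capacity 22 remains binding.
New max flow = 22. Increase = 0.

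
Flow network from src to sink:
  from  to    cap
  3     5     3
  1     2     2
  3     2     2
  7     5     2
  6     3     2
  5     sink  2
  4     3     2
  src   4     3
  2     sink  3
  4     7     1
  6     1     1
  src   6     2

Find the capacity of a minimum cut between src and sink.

5

Max flow = 5 (via 5 augmenting paths).
In the residual at optimum, the set reachable from src is {src}.
Cut edges: src→6 (cap 2), src→4 (cap 3). Sum = 5.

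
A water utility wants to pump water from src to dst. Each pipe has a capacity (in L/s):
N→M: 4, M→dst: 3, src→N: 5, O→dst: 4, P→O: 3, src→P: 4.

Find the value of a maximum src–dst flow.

Augment src→P→O→dst: bottleneck 3. Total 3.
Augment src→N→M→dst: bottleneck 3. Total 6.
No augmenting path remains in the residual graph.

6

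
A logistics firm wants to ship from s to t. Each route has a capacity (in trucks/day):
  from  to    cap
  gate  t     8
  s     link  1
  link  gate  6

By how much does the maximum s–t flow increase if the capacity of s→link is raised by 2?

2

Original max flow = 1.
After raising cap(s→link), augmenting paths through that edge carry 2 more units.
New max flow = 3. Increase = 2.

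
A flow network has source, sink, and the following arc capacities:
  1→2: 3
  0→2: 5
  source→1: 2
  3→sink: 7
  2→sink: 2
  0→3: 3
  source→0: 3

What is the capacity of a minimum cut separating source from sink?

Max flow = 5 (via 2 augmenting paths).
In the residual at optimum, the set reachable from source is {source}.
Cut edges: source→1 (cap 2), source→0 (cap 3). Sum = 5.

5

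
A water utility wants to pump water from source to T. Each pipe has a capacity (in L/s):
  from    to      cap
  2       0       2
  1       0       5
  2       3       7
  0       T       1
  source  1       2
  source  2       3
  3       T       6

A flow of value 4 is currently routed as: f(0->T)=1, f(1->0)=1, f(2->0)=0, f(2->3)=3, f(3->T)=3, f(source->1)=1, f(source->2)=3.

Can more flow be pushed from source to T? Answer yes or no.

No

Residual reachable from source: {0, 1, source}; T is not reachable.
Saturated cut: source->2, 0->T with total capacity 4 = current flow value. Flow is maximum.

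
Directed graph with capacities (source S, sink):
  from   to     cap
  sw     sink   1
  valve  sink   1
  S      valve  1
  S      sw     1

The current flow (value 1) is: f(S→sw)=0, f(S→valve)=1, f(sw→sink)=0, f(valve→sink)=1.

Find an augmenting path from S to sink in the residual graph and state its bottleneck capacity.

S→sw→sink, bottleneck 1

Residual along S→sw→sink: S→sw: 1, sw→sink: 1.
Bottleneck = min = 1.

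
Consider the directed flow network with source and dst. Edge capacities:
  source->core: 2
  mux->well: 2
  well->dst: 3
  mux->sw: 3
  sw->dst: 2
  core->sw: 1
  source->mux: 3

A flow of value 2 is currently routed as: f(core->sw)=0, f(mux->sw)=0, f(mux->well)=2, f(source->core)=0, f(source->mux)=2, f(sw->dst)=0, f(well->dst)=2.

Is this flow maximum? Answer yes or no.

Residual path source->mux->sw->dst has bottleneck 1 > 0.
Pushing 1 along it raises the flow to 3, so the given flow is not maximum.

No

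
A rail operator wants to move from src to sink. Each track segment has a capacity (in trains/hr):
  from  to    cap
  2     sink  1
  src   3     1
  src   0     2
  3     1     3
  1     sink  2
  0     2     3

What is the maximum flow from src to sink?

2

Augment src→3→1→sink: bottleneck 1. Total 1.
Augment src→0→2→sink: bottleneck 1. Total 2.
No augmenting path remains in the residual graph.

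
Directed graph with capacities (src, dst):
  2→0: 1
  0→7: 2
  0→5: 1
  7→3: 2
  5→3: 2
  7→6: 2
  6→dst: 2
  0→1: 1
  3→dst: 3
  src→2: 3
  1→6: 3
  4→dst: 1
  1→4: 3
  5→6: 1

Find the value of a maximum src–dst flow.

Augment src→2→0→7→6→dst: bottleneck 1. Total 1.
No augmenting path remains in the residual graph.

1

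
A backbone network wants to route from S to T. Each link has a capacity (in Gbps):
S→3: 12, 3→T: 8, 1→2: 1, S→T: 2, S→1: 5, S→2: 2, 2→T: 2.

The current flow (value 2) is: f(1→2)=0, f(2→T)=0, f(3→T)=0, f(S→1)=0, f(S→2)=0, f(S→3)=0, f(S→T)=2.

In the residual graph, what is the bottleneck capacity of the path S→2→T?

2

Residual capacities along the path: S→2: 2, 2→T: 2.
Minimum is 2.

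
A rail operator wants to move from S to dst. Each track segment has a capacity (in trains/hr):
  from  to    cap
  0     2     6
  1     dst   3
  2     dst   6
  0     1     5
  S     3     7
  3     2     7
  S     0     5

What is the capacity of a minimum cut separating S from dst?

Max flow = 9 (via 2 augmenting paths).
In the residual at optimum, the set reachable from S is {0, 1, 2, 3, S}.
Cut edges: 2→dst (cap 6), 1→dst (cap 3). Sum = 9.

9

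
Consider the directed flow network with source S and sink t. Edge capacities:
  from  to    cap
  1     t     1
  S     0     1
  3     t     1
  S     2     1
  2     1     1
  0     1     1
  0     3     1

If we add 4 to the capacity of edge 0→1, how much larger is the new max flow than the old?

0

Original max flow = 2.
Edge 0→1 does not cross the min cut (source side {S}), so extra capacity there cannot help.
New max flow = 2. Increase = 0.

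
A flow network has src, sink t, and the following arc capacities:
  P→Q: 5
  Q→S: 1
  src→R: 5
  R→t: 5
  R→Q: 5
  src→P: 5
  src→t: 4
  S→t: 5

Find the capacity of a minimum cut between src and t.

Max flow = 10 (via 3 augmenting paths).
In the residual at optimum, the set reachable from src is {P, Q, src}.
Cut edges: src→R (cap 5), src→t (cap 4), Q→S (cap 1). Sum = 10.

10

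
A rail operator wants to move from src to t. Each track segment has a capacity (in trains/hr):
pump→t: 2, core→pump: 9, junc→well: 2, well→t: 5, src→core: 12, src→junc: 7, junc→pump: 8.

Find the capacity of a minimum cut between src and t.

4

Max flow = 4 (via 2 augmenting paths).
In the residual at optimum, the set reachable from src is {core, junc, pump, src}.
Cut edges: junc→well (cap 2), pump→t (cap 2). Sum = 4.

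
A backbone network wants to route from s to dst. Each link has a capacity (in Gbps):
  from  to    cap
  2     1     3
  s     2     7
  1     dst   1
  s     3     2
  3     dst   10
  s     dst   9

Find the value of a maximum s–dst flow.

Augment s->dst: bottleneck 9. Total 9.
Augment s->3->dst: bottleneck 2. Total 11.
Augment s->2->1->dst: bottleneck 1. Total 12.
No augmenting path remains in the residual graph.

12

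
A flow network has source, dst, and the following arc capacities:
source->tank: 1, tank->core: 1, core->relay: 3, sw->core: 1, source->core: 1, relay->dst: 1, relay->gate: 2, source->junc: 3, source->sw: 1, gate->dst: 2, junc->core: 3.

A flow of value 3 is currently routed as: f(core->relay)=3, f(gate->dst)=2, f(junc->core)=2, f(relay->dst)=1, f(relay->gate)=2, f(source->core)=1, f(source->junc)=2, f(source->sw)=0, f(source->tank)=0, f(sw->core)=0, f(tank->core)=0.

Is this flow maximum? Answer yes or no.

Yes

Residual reachable from source: {core, junc, source, sw, tank}; dst is not reachable.
Saturated cut: core->relay with total capacity 3 = current flow value. Flow is maximum.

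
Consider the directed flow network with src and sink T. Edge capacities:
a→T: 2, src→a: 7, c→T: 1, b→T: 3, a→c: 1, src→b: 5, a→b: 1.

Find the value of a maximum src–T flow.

6

Augment src→a→T: bottleneck 2. Total 2.
Augment src→b→T: bottleneck 3. Total 5.
Augment src→a→c→T: bottleneck 1. Total 6.
No augmenting path remains in the residual graph.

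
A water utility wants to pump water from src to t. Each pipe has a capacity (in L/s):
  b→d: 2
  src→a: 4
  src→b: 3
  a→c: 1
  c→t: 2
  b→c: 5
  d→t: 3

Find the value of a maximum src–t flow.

4

Augment src→b→d→t: bottleneck 2. Total 2.
Augment src→b→c→t: bottleneck 1. Total 3.
Augment src→a→c→t: bottleneck 1. Total 4.
No augmenting path remains in the residual graph.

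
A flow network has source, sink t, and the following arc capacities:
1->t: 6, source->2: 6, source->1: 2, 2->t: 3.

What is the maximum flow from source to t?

5

Augment source->1->t: bottleneck 2. Total 2.
Augment source->2->t: bottleneck 3. Total 5.
No augmenting path remains in the residual graph.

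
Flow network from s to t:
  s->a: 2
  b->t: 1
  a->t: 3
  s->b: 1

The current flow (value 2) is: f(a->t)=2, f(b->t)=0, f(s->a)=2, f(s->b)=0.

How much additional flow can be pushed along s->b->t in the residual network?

Residual capacities along the path: s->b: 1, b->t: 1.
Minimum is 1.

1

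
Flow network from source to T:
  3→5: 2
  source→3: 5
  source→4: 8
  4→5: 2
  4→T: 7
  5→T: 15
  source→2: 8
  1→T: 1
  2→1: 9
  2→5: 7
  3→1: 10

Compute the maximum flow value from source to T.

Augment source→4→T: bottleneck 7. Total 7.
Augment source→3→5→T: bottleneck 2. Total 9.
Augment source→3→1→T: bottleneck 1. Total 10.
Augment source→4→5→T: bottleneck 1. Total 11.
Augment source→2→5→T: bottleneck 7. Total 18.
No augmenting path remains in the residual graph.

18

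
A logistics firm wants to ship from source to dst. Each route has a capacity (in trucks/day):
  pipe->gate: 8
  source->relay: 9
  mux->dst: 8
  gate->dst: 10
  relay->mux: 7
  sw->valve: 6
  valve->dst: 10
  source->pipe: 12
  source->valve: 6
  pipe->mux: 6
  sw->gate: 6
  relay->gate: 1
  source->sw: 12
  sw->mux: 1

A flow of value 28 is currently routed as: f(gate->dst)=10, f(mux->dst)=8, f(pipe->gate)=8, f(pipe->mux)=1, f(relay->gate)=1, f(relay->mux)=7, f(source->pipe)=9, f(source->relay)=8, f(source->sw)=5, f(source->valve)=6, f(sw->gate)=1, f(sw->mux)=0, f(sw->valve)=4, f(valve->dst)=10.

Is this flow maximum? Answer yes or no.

Residual reachable from source: {gate, mux, pipe, relay, source, sw, valve}; dst is not reachable.
Saturated cut: mux->dst, valve->dst, gate->dst with total capacity 28 = current flow value. Flow is maximum.

Yes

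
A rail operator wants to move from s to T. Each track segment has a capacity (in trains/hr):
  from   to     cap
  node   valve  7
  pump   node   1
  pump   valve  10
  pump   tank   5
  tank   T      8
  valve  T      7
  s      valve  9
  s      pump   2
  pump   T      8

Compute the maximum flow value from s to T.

Augment s->pump->T: bottleneck 2. Total 2.
Augment s->valve->T: bottleneck 7. Total 9.
No augmenting path remains in the residual graph.

9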